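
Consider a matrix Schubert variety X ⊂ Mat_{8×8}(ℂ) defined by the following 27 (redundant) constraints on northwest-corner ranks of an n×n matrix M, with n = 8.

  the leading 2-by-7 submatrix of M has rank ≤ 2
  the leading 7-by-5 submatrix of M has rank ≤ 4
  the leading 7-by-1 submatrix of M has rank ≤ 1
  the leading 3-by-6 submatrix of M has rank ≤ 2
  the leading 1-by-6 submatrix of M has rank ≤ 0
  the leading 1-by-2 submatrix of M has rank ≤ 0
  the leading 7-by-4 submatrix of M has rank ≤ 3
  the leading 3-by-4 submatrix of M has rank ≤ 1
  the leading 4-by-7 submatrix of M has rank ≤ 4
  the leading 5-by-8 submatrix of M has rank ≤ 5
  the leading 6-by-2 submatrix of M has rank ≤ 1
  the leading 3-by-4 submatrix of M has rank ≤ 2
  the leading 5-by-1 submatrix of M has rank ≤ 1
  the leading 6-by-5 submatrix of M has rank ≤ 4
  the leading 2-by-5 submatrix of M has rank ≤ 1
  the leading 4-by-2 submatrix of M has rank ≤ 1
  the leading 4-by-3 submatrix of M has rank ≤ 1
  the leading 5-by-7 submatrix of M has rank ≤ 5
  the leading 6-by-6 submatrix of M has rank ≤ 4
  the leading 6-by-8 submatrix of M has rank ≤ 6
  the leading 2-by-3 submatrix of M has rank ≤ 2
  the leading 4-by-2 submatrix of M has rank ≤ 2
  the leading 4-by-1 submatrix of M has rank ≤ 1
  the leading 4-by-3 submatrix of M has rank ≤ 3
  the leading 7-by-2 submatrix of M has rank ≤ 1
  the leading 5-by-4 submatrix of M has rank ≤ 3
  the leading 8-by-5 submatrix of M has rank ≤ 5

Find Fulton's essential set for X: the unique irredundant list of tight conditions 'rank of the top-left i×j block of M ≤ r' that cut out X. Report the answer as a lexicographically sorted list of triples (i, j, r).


Propagating the 27 rank bounds to every northwest block:

  i=1: 0  0  0  0  0  0  1  1
  i=2: 1  1  1  1  1  1  2  2
  i=3: 1  1  1  1  2  2  3  3
  i=4: 1  1  1  2  3  3  4  4
  i=5: 1  1  2  3  4  4  5  5
  i=6: 1  1  2  3  4  4  5  6
  i=7: 1  1  2  3  4  5  6  7
  i=8: 1  2  3  4  5  6  7  8

second differences of R give the permutation w = (7, 1, 5, 4, 3, 8, 6, 2).

5 SE-corners of the 15-cell Rothe diagram give Ess(w):

[(1, 6, 0), (3, 4, 1), (4, 3, 1), (6, 6, 4), (7, 2, 1)]


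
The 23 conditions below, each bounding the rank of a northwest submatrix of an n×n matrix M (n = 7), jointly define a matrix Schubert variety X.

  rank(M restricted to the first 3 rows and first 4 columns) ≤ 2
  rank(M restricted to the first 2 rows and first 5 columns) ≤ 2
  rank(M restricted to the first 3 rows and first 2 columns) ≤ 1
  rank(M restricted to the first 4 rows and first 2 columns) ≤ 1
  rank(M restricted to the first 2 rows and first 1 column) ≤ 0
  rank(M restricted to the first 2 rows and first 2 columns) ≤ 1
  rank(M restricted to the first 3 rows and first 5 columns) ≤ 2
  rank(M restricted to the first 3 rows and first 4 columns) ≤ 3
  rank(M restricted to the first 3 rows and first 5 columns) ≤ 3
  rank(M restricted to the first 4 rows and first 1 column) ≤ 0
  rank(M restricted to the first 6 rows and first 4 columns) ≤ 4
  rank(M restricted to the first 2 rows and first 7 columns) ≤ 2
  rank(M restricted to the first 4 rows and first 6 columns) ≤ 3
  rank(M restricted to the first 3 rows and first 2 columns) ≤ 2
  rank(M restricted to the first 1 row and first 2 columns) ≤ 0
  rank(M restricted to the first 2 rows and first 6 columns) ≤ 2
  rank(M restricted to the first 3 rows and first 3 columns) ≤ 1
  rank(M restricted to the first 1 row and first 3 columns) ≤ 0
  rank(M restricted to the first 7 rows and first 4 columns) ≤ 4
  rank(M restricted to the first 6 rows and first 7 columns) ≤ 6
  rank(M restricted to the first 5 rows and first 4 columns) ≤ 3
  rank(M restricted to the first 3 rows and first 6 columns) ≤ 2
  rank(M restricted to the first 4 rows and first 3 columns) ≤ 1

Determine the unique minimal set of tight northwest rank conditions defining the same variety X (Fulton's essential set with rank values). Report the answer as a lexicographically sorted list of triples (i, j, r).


The tightest implied rank at each (i,j), from the 23 conditions:

  0, 0, 0, 1, 1, 1, 1
  0, 1, 1, 2, 2, 2, 2
  0, 1, 1, 2, 2, 2, 3
  0, 1, 1, 2, 3, 3, 4
  1, 2, 2, 3, 4, 4, 5
  1, 2, 3, 4, 5, 5, 6
  1, 2, 3, 4, 5, 6, 7

second differences of R give the permutation w = (4, 2, 7, 5, 1, 3, 6).

|D(w)|=10, |Ess(w)|=4:

[(1, 3, 0), (3, 6, 2), (4, 1, 0), (4, 3, 1)]


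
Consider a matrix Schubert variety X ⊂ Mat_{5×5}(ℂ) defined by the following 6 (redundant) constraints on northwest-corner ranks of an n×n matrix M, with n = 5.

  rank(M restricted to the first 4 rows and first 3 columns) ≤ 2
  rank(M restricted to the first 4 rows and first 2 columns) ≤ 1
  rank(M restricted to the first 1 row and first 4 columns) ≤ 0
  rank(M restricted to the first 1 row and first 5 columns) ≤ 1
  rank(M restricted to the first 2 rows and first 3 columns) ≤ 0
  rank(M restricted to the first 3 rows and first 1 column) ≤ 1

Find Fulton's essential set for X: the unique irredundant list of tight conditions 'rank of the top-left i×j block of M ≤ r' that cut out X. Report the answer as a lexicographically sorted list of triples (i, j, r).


Reconstructing r_w from the 6 given conditions:

  row 1: 0  0  0  0  1
  row 2: 0  0  0  1  2
  row 3: 1  1  1  2  3
  row 4: 1  1  2  3  4
  row 5: 1  2  3  4  5

second differences of R give the permutation w = (5, 4, 1, 3, 2).

3 SE-corners of the 8-cell Rothe diagram give Ess(w):

[(1, 4, 0), (2, 3, 0), (4, 2, 1)]


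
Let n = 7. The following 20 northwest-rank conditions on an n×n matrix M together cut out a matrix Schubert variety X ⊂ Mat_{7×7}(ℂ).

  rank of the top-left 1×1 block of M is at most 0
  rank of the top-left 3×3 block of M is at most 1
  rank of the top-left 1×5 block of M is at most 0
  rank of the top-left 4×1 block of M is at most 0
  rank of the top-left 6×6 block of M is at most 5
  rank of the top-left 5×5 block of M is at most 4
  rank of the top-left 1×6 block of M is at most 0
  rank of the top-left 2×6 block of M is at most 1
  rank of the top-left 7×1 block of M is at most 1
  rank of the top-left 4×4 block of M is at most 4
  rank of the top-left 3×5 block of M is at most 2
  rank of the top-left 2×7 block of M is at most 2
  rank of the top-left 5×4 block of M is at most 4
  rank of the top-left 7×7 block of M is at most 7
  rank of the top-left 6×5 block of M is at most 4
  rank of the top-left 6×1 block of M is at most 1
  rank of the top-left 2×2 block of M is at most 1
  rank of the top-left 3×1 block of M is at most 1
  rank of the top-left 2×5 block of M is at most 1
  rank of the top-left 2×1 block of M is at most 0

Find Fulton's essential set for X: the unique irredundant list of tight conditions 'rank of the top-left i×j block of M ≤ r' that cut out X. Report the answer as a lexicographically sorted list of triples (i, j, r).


The tightest implied rank at each (i,j), from the 20 conditions:

  0  0  0  0  0  0  1
  0  1  1  1  1  1  2
  0  1  1  2  2  2  3
  0  1  2  3  3  3  4
  1  2  3  4  4  4  5
  1  2  3  4  4  5  6
  1  2  3  4  5  6  7

so w = (7, 2, 4, 3, 1, 6, 5).

4 SE-corners of the 11-cell Rothe diagram give Ess(w):

[(1, 6, 0), (3, 3, 1), (4, 1, 0), (6, 5, 4)]


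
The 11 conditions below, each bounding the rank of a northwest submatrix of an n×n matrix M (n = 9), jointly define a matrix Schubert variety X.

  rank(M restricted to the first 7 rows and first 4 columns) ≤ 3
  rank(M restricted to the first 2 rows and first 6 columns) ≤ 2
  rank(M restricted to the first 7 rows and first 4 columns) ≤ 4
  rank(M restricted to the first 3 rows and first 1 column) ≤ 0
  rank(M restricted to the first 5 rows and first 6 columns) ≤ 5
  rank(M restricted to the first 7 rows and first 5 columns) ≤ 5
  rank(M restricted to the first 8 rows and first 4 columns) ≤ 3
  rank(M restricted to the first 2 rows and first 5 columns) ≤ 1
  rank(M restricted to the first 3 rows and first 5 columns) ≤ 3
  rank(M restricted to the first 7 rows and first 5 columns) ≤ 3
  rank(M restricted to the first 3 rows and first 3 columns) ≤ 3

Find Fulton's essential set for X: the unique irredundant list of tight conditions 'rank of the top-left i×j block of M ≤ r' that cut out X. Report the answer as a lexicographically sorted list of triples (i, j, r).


Reconstructing r_w from the 11 given conditions:

  i=1: 0 | 1 | 1 | 1 | 1 | 1 | 1 | 1 | 1
  i=2: 0 | 1 | 1 | 1 | 1 | 2 | 2 | 2 | 2
  i=3: 0 | 1 | 2 | 2 | 2 | 3 | 3 | 3 | 3
  i=4: 1 | 2 | 3 | 3 | 3 | 4 | 4 | 4 | 4
  i=5: 1 | 2 | 3 | 3 | 3 | 4 | 5 | 5 | 5
  i=6: 1 | 2 | 3 | 3 | 3 | 4 | 5 | 6 | 6
  i=7: 1 | 2 | 3 | 3 | 3 | 4 | 5 | 6 | 7
  i=8: 1 | 2 | 3 | 3 | 4 | 5 | 6 | 7 | 8
  i=9: 1 | 2 | 3 | 4 | 5 | 6 | 7 | 8 | 9

hence w(1..9) = (2, 6, 3, 1, 7, 8, 9, 5, 4).

Fulton essential set (4 of the 13 Rothe cells):

[(2, 5, 1), (3, 1, 0), (7, 5, 3), (8, 4, 3)]


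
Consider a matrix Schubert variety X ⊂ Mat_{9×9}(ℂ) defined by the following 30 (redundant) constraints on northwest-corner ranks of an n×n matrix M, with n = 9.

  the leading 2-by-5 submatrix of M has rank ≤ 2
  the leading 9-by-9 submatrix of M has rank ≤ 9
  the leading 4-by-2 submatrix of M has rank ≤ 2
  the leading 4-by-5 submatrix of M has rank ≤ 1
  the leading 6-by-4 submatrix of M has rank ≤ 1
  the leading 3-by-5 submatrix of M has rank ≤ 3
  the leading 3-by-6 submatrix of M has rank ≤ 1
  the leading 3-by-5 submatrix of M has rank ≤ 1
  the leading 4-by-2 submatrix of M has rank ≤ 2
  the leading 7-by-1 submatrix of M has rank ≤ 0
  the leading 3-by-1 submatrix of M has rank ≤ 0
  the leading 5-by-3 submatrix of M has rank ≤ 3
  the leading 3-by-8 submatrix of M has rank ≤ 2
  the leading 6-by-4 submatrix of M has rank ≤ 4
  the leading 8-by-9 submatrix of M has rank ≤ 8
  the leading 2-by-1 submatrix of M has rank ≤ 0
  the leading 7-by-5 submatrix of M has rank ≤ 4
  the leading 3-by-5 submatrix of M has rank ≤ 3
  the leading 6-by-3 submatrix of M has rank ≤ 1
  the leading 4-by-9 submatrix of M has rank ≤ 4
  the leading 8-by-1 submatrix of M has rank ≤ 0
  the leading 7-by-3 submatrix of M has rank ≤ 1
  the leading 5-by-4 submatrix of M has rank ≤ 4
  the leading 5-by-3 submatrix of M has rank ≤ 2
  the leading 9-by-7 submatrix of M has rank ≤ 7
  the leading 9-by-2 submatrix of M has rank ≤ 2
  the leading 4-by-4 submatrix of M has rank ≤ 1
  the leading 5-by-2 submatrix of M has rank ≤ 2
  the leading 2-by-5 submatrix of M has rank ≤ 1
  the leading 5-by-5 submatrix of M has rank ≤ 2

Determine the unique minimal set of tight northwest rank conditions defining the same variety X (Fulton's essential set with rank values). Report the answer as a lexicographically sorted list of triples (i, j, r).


Rank table r_w(9×9) implied by the 30 constraints:

  0 1 1 1 1 1 1 1 1
  0 1 1 1 1 1 2 2 2
  0 1 1 1 1 1 2 2 3
  0 1 1 1 1 2 3 3 4
  0 1 1 1 2 3 4 4 5
  0 1 1 1 2 3 4 5 6
  0 1 1 2 3 4 5 6 7
  0 1 2 3 4 5 6 7 8
  1 2 3 4 5 6 7 8 9

giving w = (2, 7, 9, 6, 5, 8, 4, 3, 1) via Δ²R.

6 SE-corners of the 25-cell Rothe diagram give Ess(w):

[(3, 6, 1), (3, 8, 2), (4, 5, 1), (6, 4, 1), (7, 3, 1), (8, 1, 0)]


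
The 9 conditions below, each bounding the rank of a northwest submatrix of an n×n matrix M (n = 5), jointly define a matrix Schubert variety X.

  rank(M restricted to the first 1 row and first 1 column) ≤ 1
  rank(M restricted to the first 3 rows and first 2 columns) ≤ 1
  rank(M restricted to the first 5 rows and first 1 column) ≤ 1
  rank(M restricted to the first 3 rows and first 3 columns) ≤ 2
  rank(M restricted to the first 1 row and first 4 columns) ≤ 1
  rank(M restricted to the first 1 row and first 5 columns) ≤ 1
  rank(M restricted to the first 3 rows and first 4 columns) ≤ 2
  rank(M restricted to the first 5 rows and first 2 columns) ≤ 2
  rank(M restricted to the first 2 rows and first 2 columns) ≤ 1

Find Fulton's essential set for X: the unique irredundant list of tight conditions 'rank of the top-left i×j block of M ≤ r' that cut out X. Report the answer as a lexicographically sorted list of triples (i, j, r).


The tightest implied rank at each (i,j), from the 9 conditions:

  row 1: 1 | 1 | 1 | 1 | 1
  row 2: 1 | 1 | 2 | 2 | 2
  row 3: 1 | 1 | 2 | 2 | 3
  row 4: 1 | 2 | 3 | 3 | 4
  row 5: 1 | 2 | 3 | 4 | 5

so w = (1, 3, 5, 2, 4).

2 SE-corners of the 3-cell Rothe diagram give Ess(w):

[(3, 2, 1), (3, 4, 2)]


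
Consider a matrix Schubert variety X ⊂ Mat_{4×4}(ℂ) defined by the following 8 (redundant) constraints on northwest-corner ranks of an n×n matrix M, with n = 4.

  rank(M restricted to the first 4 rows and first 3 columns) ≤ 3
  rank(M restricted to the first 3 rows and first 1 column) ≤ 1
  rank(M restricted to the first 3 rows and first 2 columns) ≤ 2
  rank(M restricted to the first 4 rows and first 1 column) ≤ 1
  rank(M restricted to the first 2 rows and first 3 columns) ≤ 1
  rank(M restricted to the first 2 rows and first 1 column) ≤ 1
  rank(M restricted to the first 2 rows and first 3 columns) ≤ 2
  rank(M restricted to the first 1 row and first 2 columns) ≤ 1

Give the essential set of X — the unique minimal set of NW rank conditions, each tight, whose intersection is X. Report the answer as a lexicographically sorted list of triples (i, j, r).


Reconstructing r_w from the 8 given conditions:

  i=1: 1 1 1 1
  i=2: 1 1 1 2
  i=3: 1 2 2 3
  i=4: 1 2 3 4

so w = (1, 4, 2, 3).

D(w) has 2 cells with 1 SE-corner; essential set:

[(2, 3, 1)]


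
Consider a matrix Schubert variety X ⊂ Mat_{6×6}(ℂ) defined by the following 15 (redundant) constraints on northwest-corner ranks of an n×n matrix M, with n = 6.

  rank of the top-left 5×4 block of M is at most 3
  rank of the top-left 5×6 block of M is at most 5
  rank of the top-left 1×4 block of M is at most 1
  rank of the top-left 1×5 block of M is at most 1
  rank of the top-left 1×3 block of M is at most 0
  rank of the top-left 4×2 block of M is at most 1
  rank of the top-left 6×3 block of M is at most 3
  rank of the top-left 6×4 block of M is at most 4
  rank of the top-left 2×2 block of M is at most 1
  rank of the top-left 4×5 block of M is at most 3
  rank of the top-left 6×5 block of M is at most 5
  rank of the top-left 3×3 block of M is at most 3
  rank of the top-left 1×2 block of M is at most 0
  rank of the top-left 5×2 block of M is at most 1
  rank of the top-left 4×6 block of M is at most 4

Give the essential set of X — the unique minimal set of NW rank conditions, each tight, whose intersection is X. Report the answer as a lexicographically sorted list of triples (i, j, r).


Reconstructing r_w from the 15 given conditions:

  i=1: 0 0 0 1 1 1
  i=2: 1 1 1 2 2 2
  i=3: 1 1 2 3 3 3
  i=4: 1 1 2 3 3 4
  i=5: 1 1 2 3 4 5
  i=6: 1 2 3 4 5 6

so w = (4, 1, 3, 6, 5, 2).

3 SE-corners of the 7-cell Rothe diagram give Ess(w):

[(1, 3, 0), (4, 5, 3), (5, 2, 1)]


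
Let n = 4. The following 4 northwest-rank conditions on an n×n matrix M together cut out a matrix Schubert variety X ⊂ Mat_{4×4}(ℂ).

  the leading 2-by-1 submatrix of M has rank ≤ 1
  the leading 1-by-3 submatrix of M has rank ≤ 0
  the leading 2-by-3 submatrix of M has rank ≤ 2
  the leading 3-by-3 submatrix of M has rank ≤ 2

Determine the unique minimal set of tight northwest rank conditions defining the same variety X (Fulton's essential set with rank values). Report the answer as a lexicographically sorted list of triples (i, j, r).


Propagating the 4 rank bounds to every northwest block:

  i=1: 0 | 0 | 0 | 1
  i=2: 1 | 1 | 1 | 2
  i=3: 1 | 2 | 2 | 3
  i=4: 1 | 2 | 3 | 4

the unique w with this rank table is (4, 1, 2, 3).

1 SE-corner of the 3-cell Rothe diagram gives Ess(w):

[(1, 3, 0)]


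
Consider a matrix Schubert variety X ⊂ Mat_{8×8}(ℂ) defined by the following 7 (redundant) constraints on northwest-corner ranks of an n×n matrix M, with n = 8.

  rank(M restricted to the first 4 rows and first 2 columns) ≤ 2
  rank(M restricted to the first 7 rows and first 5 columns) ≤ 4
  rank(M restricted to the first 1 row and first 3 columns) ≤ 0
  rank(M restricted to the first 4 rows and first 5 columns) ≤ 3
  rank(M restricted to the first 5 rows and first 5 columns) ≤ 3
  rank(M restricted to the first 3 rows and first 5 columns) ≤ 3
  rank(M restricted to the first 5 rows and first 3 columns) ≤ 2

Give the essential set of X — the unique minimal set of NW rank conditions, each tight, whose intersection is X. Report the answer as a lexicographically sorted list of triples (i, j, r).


The tightest implied rank at each (i,j), from the 7 conditions:

  0, 0, 0, 1, 1, 1, 1, 1
  1, 1, 1, 2, 2, 2, 2, 2
  1, 2, 2, 3, 3, 3, 3, 3
  1, 2, 2, 3, 3, 4, 4, 4
  1, 2, 2, 3, 3, 4, 5, 5
  1, 2, 3, 4, 4, 5, 6, 6
  1, 2, 3, 4, 4, 5, 6, 7
  1, 2, 3, 4, 5, 6, 7, 8

second differences of R give the permutation w = (4, 1, 2, 6, 7, 3, 8, 5).

4 SE-corners of the 8-cell Rothe diagram give Ess(w):

[(1, 3, 0), (5, 3, 2), (5, 5, 3), (7, 5, 4)]


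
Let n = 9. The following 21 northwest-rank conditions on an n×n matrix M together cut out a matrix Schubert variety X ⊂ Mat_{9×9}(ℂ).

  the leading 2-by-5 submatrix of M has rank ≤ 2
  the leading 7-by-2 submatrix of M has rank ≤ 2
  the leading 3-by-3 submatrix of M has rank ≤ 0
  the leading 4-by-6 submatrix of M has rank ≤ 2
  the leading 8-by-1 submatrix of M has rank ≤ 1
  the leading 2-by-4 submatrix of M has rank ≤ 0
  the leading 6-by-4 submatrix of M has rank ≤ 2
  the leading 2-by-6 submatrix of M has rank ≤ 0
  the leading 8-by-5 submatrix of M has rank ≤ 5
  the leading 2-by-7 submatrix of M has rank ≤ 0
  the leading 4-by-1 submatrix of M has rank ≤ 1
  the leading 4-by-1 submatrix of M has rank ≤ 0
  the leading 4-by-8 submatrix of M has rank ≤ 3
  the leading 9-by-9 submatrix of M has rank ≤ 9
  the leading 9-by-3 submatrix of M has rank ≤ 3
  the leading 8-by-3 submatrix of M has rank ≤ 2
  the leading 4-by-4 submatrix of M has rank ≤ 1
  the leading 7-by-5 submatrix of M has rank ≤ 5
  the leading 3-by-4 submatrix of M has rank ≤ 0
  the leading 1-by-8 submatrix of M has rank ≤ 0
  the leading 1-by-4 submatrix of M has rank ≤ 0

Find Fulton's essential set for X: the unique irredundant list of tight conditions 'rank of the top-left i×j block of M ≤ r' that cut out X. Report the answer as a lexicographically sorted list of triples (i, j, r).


Computing R[i][j] = min implied NW-rank bound (n=9, 21 conditions):

  0, 0, 0, 0, 0, 0, 0, 0, 1
  0, 0, 0, 0, 0, 0, 0, 1, 2
  0, 0, 0, 0, 1, 1, 1, 2, 3
  0, 1, 1, 1, 2, 2, 2, 3, 4
  1, 2, 2, 2, 3, 3, 3, 4, 5
  1, 2, 2, 2, 3, 4, 4, 5, 6
  1, 2, 2, 3, 4, 5, 5, 6, 7
  1, 2, 2, 3, 4, 5, 6, 7, 8
  1, 2, 3, 4, 5, 6, 7, 8, 9

the unique w with this rank table is (9, 8, 5, 2, 1, 6, 4, 7, 3).

Fulton essential set (6 of the 24 Rothe cells):

[(1, 8, 0), (2, 7, 0), (3, 4, 0), (4, 1, 0), (6, 4, 2), (8, 3, 2)]


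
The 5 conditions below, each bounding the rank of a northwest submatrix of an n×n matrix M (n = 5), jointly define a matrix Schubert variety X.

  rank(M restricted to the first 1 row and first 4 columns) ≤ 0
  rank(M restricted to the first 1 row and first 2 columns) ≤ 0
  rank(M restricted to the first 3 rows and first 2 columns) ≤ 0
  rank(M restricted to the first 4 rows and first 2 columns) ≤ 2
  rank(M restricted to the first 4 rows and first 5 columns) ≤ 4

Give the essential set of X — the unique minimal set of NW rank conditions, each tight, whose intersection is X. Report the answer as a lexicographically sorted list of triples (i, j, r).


Computing R[i][j] = min implied NW-rank bound (n=5, 5 conditions):

  i=1: 0 | 0 | 0 | 0 | 1
  i=2: 0 | 0 | 1 | 1 | 2
  i=3: 0 | 0 | 1 | 2 | 3
  i=4: 1 | 1 | 2 | 3 | 4
  i=5: 1 | 2 | 3 | 4 | 5

giving w = (5, 3, 4, 1, 2) via Δ²R.

|D(w)|=8, |Ess(w)|=2:

[(1, 4, 0), (3, 2, 0)]


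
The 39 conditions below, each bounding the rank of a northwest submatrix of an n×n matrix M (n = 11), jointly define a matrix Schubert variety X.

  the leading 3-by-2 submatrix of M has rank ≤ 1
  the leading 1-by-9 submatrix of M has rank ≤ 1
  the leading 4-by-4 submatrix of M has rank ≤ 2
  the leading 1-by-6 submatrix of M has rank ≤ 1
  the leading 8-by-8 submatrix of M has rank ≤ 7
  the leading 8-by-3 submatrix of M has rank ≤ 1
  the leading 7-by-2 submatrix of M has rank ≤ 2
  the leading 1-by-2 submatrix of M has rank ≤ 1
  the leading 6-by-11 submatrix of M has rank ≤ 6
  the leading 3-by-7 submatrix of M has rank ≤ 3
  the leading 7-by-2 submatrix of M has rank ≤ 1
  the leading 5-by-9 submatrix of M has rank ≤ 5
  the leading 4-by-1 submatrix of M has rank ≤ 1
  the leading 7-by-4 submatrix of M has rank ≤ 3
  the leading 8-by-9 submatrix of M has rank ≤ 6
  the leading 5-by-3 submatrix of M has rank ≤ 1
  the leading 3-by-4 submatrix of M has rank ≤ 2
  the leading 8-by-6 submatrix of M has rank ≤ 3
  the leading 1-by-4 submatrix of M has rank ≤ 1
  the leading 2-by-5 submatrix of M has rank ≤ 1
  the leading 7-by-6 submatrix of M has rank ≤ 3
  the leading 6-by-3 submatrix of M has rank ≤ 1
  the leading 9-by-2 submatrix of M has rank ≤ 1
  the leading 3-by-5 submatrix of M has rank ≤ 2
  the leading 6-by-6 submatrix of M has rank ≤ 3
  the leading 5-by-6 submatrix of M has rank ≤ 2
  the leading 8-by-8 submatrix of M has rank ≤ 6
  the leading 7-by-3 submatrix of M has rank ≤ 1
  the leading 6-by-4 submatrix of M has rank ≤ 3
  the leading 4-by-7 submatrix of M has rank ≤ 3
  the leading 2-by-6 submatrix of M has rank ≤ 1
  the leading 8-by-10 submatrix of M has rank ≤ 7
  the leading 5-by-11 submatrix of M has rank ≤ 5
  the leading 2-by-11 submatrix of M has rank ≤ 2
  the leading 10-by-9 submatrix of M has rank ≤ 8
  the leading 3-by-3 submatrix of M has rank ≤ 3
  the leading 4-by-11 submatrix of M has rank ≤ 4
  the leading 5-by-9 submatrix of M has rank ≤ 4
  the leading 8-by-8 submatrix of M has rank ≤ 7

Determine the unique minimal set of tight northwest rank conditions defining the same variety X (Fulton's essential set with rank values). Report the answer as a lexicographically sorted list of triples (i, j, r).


Rank table r_w(11×11) implied by the 39 constraints:

  i=1: 1 1 1 1 1 1 1 1 1 1 1
  i=2: 1 1 1 1 1 1 2 2 2 2 2
  i=3: 1 1 1 2 2 2 3 3 3 3 3
  i=4: 1 1 1 2 2 2 3 4 4 4 4
  i=5: 1 1 1 2 2 2 3 4 4 5 5
  i=6: 1 1 1 2 3 3 4 5 5 6 6
  i=7: 1 1 1 2 3 3 4 5 6 7 7
  i=8: 1 1 1 2 3 3 4 5 6 7 8
  i=9: 1 1 2 3 4 4 5 6 7 8 9
  i=10: 1 2 3 4 5 5 6 7 8 9 10
  i=11: 1 2 3 4 5 6 7 8 9 10 11

the unique w with this rank table is (1, 7, 4, 8, 10, 5, 9, 11, 3, 2, 6).

Fulton essential set (6 of the 25 Rothe cells):

[(2, 6, 1), (5, 6, 2), (5, 9, 4), (8, 3, 1), (8, 6, 3), (9, 2, 1)]


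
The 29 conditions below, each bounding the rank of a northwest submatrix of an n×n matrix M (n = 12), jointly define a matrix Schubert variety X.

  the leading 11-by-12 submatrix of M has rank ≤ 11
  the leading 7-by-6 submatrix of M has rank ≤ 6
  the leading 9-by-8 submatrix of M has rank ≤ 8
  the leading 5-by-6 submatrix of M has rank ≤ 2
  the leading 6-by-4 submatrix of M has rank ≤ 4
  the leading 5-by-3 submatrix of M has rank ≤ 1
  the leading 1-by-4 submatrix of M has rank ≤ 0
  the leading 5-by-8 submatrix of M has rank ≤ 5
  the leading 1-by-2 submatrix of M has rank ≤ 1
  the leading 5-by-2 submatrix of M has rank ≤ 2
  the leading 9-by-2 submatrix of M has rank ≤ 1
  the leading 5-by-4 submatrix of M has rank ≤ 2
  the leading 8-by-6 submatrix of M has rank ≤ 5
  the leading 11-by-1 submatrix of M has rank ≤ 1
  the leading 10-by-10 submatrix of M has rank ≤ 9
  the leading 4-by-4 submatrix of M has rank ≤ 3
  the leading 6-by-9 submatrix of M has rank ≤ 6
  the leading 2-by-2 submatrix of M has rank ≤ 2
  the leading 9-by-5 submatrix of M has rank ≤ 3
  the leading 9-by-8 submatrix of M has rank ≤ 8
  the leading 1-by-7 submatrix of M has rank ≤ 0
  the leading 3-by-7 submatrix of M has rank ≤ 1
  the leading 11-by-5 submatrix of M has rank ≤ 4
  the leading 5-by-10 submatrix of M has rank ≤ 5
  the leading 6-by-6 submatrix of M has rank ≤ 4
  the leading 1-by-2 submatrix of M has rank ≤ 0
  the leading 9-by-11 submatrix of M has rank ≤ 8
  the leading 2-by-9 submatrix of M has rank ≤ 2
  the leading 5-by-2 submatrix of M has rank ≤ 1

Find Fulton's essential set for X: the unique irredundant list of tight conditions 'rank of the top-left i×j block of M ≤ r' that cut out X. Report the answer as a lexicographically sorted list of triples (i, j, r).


Computing R[i][j] = min implied NW-rank bound (n=12, 29 conditions):

  0  0  0  0  0  0  0  1  1  1  1  1
  1  1  1  1  1  1  1  2  2  2  2  2
  1  1  1  1  1  1  1  2  3  3  3  3
  1  1  1  2  2  2  2  3  4  4  4  4
  1  1  1  2  2  2  3  4  5  5  5  5
  1  1  2  3  3  3  4  5  6  6  6  6
  1  1  2  3  3  4  5  6  7  7  7  7
  1  1  2  3  3  4  5  6  7  8  8  8
  1  1  2  3  3  4  5  6  7  8  8  9
  1  2  3  4  4  5  6  7  8  9  9  10
  1  2  3  4  4  5  6  7  8  9  10  11
  1  2  3  4  5  6  7  8  9  10  11  12

hence w(1..12) = (8, 1, 9, 4, 7, 3, 6, 10, 12, 2, 11, 5).

Rothe diagram D(w) (28 cells), 8 SE-corners (essential conditions):

[(1, 7, 0), (3, 7, 1), (5, 3, 1), (5, 6, 2), (9, 2, 1), (9, 5, 3), (9, 11, 8), (11, 5, 4)]


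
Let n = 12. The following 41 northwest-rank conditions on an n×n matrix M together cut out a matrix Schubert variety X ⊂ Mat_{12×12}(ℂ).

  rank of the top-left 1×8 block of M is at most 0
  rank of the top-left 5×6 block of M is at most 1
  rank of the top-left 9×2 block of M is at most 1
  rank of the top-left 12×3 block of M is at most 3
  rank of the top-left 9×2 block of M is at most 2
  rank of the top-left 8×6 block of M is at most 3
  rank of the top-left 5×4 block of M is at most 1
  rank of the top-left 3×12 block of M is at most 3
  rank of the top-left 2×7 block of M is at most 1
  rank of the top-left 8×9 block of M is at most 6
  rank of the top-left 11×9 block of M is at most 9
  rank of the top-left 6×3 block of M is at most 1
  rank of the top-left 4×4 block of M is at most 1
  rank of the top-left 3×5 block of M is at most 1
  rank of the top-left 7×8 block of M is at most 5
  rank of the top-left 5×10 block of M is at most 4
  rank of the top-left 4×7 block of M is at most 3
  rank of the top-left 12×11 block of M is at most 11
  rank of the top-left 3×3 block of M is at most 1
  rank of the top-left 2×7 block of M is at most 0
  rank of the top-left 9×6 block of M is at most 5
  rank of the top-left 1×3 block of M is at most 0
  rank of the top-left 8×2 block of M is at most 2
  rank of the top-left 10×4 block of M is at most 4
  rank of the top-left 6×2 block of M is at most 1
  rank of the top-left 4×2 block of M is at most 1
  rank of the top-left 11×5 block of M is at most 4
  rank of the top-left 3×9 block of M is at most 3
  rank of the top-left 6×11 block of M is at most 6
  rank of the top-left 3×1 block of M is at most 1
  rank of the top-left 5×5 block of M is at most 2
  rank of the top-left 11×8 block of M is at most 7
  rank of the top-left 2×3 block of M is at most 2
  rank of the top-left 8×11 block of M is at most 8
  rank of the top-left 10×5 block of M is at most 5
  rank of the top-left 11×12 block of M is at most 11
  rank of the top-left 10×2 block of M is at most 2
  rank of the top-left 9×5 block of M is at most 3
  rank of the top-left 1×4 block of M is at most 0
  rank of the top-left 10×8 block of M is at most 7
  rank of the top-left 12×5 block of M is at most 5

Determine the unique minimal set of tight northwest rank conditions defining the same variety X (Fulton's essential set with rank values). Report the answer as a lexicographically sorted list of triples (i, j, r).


Recovering R(i,j) via the rank-extension bound from the 41 conditions:

  R[1]: 0 | 0 | 0 | 0 | 0 | 0 | 0 | 0 | 1 | 1 | 1 | 1
  R[2]: 0 | 0 | 0 | 0 | 0 | 0 | 0 | 1 | 2 | 2 | 2 | 2
  R[3]: 1 | 1 | 1 | 1 | 1 | 1 | 1 | 2 | 3 | 3 | 3 | 3
  R[4]: 1 | 1 | 1 | 1 | 1 | 1 | 2 | 3 | 4 | 4 | 4 | 4
  R[5]: 1 | 1 | 1 | 1 | 1 | 1 | 2 | 3 | 4 | 4 | 5 | 5
  R[6]: 1 | 1 | 1 | 2 | 2 | 2 | 3 | 4 | 5 | 5 | 6 | 6
  R[7]: 1 | 1 | 2 | 3 | 3 | 3 | 4 | 5 | 6 | 6 | 7 | 7
  R[8]: 1 | 1 | 2 | 3 | 3 | 3 | 4 | 5 | 6 | 7 | 8 | 8
  R[9]: 1 | 1 | 2 | 3 | 3 | 4 | 5 | 6 | 7 | 8 | 9 | 9
  R[10]: 1 | 2 | 3 | 4 | 4 | 5 | 6 | 7 | 8 | 9 | 10 | 10
  R[11]: 1 | 2 | 3 | 4 | 4 | 5 | 6 | 7 | 8 | 9 | 10 | 11
  R[12]: 1 | 2 | 3 | 4 | 5 | 6 | 7 | 8 | 9 | 10 | 11 | 12

reading off 1-entries of Δ²R: w = (9, 8, 1, 7, 11, 4, 3, 10, 6, 2, 12, 5).

Fulton essential set (9 of the 35 Rothe cells):

[(1, 8, 0), (2, 7, 0), (5, 6, 1), (5, 10, 4), (6, 3, 1), (8, 6, 3), (9, 2, 1), (9, 5, 3), (11, 5, 4)]


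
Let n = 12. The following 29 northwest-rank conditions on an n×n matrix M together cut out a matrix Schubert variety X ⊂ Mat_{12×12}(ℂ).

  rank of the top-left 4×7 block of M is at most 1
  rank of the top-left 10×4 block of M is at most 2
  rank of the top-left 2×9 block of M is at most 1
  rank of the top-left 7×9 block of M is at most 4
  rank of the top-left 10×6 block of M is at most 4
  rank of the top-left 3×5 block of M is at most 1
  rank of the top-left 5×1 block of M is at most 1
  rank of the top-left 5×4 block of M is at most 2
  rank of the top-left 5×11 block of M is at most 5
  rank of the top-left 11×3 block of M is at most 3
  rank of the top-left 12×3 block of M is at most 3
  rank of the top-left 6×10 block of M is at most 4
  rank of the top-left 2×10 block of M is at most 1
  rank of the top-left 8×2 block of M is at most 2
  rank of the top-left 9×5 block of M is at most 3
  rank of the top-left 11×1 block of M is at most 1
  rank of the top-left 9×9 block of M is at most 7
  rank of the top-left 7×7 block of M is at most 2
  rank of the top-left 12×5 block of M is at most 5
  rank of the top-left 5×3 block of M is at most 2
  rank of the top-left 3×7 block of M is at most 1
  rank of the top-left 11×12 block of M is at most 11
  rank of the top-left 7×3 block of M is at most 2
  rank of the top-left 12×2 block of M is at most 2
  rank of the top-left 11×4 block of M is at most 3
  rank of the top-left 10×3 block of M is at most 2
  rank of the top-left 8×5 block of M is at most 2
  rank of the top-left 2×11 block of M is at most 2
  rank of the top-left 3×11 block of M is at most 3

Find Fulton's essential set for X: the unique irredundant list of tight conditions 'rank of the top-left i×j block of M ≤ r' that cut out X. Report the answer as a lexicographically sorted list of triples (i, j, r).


Reconstructing r_w from the 29 given conditions:

  R[1]: 1 | 1 | 1 | 1 | 1 | 1 | 1 | 1 | 1 | 1 | 1 | 1
  R[2]: 1 | 1 | 1 | 1 | 1 | 1 | 1 | 1 | 1 | 1 | 2 | 2
  R[3]: 1 | 1 | 1 | 1 | 1 | 1 | 1 | 2 | 2 | 2 | 3 | 3
  R[4]: 1 | 1 | 1 | 1 | 1 | 1 | 1 | 2 | 3 | 3 | 4 | 4
  R[5]: 1 | 2 | 2 | 2 | 2 | 2 | 2 | 3 | 4 | 4 | 5 | 5
  R[6]: 1 | 2 | 2 | 2 | 2 | 2 | 2 | 3 | 4 | 4 | 5 | 6
  R[7]: 1 | 2 | 2 | 2 | 2 | 2 | 2 | 3 | 4 | 5 | 6 | 7
  R[8]: 1 | 2 | 2 | 2 | 2 | 3 | 3 | 4 | 5 | 6 | 7 | 8
  R[9]: 1 | 2 | 2 | 2 | 3 | 4 | 4 | 5 | 6 | 7 | 8 | 9
  R[10]: 1 | 2 | 2 | 2 | 3 | 4 | 5 | 6 | 7 | 8 | 9 | 10
  R[11]: 1 | 2 | 3 | 3 | 4 | 5 | 6 | 7 | 8 | 9 | 10 | 11
  R[12]: 1 | 2 | 3 | 4 | 5 | 6 | 7 | 8 | 9 | 10 | 11 | 12

giving w = (1, 11, 8, 9, 2, 12, 10, 6, 5, 7, 3, 4) via Δ²R.

Rothe diagram D(w) (39 cells), 6 SE-corners (essential conditions):

[(2, 10, 1), (4, 7, 1), (6, 10, 4), (7, 7, 2), (8, 5, 2), (10, 4, 2)]


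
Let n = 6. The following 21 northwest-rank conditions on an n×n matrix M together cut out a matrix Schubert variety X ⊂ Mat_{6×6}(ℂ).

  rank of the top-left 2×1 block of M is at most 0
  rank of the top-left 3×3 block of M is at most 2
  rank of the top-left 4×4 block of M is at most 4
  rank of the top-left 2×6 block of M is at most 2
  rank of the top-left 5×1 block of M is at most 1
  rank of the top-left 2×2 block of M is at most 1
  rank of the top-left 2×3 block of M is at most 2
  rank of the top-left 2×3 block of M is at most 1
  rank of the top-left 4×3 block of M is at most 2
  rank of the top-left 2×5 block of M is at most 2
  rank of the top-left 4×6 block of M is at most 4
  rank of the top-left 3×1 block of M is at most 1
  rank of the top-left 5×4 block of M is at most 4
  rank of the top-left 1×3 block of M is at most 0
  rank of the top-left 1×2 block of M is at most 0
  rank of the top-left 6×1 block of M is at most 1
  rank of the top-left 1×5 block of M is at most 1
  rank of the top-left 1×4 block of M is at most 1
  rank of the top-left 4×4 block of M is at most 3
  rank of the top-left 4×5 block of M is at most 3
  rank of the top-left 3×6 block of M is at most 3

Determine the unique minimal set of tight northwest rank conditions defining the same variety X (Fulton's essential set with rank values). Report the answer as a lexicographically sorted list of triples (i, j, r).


Computing R[i][j] = min implied NW-rank bound (n=6, 21 conditions):

  0, 0, 0, 1, 1, 1
  0, 1, 1, 2, 2, 2
  1, 2, 2, 3, 3, 3
  1, 2, 2, 3, 3, 4
  1, 2, 3, 4, 4, 5
  1, 2, 3, 4, 5, 6

so w = (4, 2, 1, 6, 3, 5).

D(w) has 6 cells with 4 SE-corners; essential set:

[(1, 3, 0), (2, 1, 0), (4, 3, 2), (4, 5, 3)]


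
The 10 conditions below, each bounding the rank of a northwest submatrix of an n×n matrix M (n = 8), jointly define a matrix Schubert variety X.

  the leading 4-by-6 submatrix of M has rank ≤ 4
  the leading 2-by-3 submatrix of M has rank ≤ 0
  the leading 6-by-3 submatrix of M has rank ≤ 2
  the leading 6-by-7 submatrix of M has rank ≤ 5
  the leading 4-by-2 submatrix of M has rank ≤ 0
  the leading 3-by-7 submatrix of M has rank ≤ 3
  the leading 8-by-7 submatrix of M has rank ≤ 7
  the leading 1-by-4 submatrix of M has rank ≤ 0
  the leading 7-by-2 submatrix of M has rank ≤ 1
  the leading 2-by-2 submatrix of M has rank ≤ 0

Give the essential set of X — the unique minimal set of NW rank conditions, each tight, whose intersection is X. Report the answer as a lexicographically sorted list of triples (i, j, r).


Reconstructing r_w from the 10 given conditions:

  R[1]: 0  0  0  0  1  1  1  1
  R[2]: 0  0  0  1  2  2  2  2
  R[3]: 0  0  1  2  3  3  3  3
  R[4]: 0  0  1  2  3  4  4  4
  R[5]: 1  1  2  3  4  5  5  5
  R[6]: 1  1  2  3  4  5  5  6
  R[7]: 1  1  2  3  4  5  6  7
  R[8]: 1  2  3  4  5  6  7  8

reading off 1-entries of Δ²R: w = (5, 4, 3, 6, 1, 8, 7, 2).

Fulton essential set (5 of the 14 Rothe cells):

[(1, 4, 0), (2, 3, 0), (4, 2, 0), (6, 7, 5), (7, 2, 1)]


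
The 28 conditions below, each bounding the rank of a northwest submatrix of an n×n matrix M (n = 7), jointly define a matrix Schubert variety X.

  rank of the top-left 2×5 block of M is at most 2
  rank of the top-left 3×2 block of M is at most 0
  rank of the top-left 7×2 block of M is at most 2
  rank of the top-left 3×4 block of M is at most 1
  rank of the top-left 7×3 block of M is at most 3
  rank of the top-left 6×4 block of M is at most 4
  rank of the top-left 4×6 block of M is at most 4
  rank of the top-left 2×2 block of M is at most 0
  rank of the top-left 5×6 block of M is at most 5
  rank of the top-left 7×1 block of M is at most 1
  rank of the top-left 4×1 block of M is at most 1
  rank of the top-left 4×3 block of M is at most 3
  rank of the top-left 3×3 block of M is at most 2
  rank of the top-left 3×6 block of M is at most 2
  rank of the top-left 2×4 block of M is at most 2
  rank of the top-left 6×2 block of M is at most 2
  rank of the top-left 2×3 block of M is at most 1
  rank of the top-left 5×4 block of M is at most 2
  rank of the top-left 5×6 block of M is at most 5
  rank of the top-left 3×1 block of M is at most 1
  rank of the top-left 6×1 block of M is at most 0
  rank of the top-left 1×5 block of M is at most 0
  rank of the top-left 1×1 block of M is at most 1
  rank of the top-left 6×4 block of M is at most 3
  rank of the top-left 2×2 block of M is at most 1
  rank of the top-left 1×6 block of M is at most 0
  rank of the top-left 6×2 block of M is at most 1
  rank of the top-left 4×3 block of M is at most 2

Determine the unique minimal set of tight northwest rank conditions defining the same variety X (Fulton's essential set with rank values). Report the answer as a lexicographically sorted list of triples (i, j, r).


Reconstructing r_w from the 28 given conditions:

  0 0 0 0 0 0 1
  0 0 1 1 1 1 2
  0 0 1 1 2 2 3
  0 1 2 2 3 3 4
  0 1 2 2 3 4 5
  0 1 2 3 4 5 6
  1 2 3 4 5 6 7

reading off 1-entries of Δ²R: w = (7, 3, 5, 2, 6, 4, 1).

5 SE-corners of the 15-cell Rothe diagram give Ess(w):

[(1, 6, 0), (3, 2, 0), (3, 4, 1), (5, 4, 2), (6, 1, 0)]


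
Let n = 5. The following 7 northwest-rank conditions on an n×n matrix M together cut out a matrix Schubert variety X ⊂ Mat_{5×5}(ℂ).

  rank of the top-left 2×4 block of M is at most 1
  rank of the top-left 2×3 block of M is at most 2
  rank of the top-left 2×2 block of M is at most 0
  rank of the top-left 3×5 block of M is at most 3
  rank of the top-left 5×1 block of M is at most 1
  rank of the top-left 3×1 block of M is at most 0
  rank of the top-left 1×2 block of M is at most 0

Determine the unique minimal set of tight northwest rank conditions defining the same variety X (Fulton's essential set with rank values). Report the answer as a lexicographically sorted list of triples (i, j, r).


Recovering R(i,j) via the rank-extension bound from the 7 conditions:

  0 | 0 | 1 | 1 | 1
  0 | 0 | 1 | 1 | 2
  0 | 1 | 2 | 2 | 3
  1 | 2 | 3 | 3 | 4
  1 | 2 | 3 | 4 | 5

giving w = (3, 5, 2, 1, 4) via Δ²R.

D(w) has 6 cells with 3 SE-corners; essential set:

[(2, 2, 0), (2, 4, 1), (3, 1, 0)]


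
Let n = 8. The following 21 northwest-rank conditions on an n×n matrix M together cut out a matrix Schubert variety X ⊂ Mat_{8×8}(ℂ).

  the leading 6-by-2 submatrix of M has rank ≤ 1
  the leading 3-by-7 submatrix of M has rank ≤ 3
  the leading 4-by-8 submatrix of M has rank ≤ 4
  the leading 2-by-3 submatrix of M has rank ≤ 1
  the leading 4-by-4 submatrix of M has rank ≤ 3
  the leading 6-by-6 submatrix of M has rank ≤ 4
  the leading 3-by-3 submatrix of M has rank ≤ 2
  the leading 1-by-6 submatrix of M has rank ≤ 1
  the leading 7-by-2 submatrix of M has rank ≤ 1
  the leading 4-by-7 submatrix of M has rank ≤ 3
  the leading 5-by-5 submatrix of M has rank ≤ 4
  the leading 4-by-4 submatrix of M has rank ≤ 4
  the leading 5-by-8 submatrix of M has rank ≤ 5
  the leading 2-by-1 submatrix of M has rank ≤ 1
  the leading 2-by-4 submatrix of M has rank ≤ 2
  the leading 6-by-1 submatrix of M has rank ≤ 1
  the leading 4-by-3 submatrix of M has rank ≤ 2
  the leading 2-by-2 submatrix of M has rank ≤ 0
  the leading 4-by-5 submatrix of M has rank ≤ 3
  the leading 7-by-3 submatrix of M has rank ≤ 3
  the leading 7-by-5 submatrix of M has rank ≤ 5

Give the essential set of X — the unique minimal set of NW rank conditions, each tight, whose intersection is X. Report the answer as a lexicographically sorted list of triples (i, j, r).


Recovering R(i,j) via the rank-extension bound from the 21 conditions:

  row 1: 0, 0, 1, 1, 1, 1, 1, 1
  row 2: 0, 0, 1, 2, 2, 2, 2, 2
  row 3: 1, 1, 2, 3, 3, 3, 3, 3
  row 4: 1, 1, 2, 3, 3, 3, 3, 4
  row 5: 1, 1, 2, 3, 4, 4, 4, 5
  row 6: 1, 1, 2, 3, 4, 4, 5, 6
  row 7: 1, 1, 2, 3, 4, 5, 6, 7
  row 8: 1, 2, 3, 4, 5, 6, 7, 8

second differences of R give the permutation w = (3, 4, 1, 8, 5, 7, 6, 2).

Rothe diagram D(w) (12 cells), 4 SE-corners (essential conditions):

[(2, 2, 0), (4, 7, 3), (6, 6, 4), (7, 2, 1)]


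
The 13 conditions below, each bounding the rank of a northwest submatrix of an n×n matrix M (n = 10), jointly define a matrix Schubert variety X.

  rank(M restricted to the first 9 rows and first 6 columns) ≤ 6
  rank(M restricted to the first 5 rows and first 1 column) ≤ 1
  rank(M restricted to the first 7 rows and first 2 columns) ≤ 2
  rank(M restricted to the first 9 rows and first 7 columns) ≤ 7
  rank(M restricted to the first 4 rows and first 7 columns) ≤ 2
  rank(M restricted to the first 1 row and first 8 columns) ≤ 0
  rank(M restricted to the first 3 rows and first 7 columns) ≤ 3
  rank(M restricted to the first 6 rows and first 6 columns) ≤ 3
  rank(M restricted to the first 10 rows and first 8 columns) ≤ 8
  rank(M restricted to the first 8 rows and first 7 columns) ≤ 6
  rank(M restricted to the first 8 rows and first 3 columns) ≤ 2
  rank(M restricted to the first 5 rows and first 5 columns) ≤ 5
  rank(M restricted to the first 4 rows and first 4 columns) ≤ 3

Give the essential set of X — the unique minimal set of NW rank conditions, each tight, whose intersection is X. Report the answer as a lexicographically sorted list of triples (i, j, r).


Rank table r_w(10×10) implied by the 13 constraints:

  row 1: 0, 0, 0, 0, 0, 0, 0, 0, 1, 1
  row 2: 1, 1, 1, 1, 1, 1, 1, 1, 2, 2
  row 3: 1, 2, 2, 2, 2, 2, 2, 2, 3, 3
  row 4: 1, 2, 2, 2, 2, 2, 2, 3, 4, 4
  row 5: 1, 2, 2, 3, 3, 3, 3, 4, 5, 5
  row 6: 1, 2, 2, 3, 3, 3, 4, 5, 6, 6
  row 7: 1, 2, 2, 3, 4, 4, 5, 6, 7, 7
  row 8: 1, 2, 2, 3, 4, 5, 6, 7, 8, 8
  row 9: 1, 2, 3, 4, 5, 6, 7, 8, 9, 9
  row 10: 1, 2, 3, 4, 5, 6, 7, 8, 9, 10

hence w(1..10) = (9, 1, 2, 8, 4, 7, 5, 6, 3, 10).

Fulton essential set (4 of the 19 Rothe cells):

[(1, 8, 0), (4, 7, 2), (6, 6, 3), (8, 3, 2)]
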